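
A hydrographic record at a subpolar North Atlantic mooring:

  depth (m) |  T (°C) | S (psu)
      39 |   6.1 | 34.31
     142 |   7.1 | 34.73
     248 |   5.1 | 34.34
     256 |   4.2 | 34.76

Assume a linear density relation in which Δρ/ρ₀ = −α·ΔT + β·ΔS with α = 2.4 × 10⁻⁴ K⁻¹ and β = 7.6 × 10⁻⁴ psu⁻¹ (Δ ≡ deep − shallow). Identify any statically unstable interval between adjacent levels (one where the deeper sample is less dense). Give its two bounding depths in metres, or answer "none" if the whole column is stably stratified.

none

Evaluate Δρ/ρ₀ = −αΔT + βΔS across each adjacent pair:
  39–142 m: −αΔT+βΔS = −(2.4 × 10⁻⁴)(+1.0)+(7.6 × 10⁻⁴)(+0.42) = 7.9 × 10⁻⁵ → stable
  142–248 m: −αΔT+βΔS = −(2.4 × 10⁻⁴)(-2.0)+(7.6 × 10⁻⁴)(-0.39) = 1.8 × 10⁻⁴ → stable
  248–256 m: −αΔT+βΔS = −(2.4 × 10⁻⁴)(-0.9)+(7.6 × 10⁻⁴)(+0.42) = 5.4 × 10⁻⁴ → stable
Every interval has Δρ > 0: the column is stably stratified throughout.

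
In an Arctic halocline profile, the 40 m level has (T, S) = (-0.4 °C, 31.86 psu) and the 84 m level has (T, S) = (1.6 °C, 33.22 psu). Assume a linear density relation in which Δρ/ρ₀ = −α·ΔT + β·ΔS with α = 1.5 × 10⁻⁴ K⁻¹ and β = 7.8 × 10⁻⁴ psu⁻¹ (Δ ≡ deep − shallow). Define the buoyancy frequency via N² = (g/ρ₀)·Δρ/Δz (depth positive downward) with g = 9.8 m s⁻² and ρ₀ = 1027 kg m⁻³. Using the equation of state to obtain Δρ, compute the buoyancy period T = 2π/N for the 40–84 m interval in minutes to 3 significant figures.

ΔT = +2.0 K, ΔS = +1.36 psu (deep − shallow).
Δρ/ρ₀ = −αΔT + βΔS = -3.00 × 10⁻⁴ + 1.0608 × 10⁻³ = 7.608 × 10⁻⁴, so Δρ ≈ 0.7813 kg m⁻³.
N² = (g/ρ₀)·Δρ/Δz = g·(Δρ/ρ₀)/Δz = 9.8 × 7.608 × 10⁻⁴ / 44 = 1.6945 × 10⁻⁴ s⁻².
N = √(1.6945 × 10⁻⁴) = 0.013017 rad s⁻¹ → T = 2π/N = 482.69 s = 8.0448 min ≈ 8.04 min.

8.04 min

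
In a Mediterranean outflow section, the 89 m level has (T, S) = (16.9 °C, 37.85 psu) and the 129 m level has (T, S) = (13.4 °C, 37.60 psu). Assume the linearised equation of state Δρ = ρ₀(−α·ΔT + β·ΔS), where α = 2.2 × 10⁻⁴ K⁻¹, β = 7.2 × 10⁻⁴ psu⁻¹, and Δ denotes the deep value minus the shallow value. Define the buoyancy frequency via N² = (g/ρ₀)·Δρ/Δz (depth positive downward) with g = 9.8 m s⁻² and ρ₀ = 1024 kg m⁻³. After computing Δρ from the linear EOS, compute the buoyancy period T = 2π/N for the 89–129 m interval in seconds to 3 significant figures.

523 s

ΔT = -3.5 K, ΔS = -0.25 psu (deep − shallow).
Δρ/ρ₀ = −αΔT + βΔS = 7.70 × 10⁻⁴ − 1.80 × 10⁻⁴ = 5.90 × 10⁻⁴, so Δρ ≈ 0.6042 kg m⁻³.
N² = (g/ρ₀)·Δρ/Δz = g·(Δρ/ρ₀)/Δz = 9.8 × 5.90 × 10⁻⁴ / 40 = 1.4455 × 10⁻⁴ s⁻².
N = √(1.4455 × 10⁻⁴) = 0.012023 rad s⁻¹ → T = 2π/N = 522.60 s ≈ 523 s.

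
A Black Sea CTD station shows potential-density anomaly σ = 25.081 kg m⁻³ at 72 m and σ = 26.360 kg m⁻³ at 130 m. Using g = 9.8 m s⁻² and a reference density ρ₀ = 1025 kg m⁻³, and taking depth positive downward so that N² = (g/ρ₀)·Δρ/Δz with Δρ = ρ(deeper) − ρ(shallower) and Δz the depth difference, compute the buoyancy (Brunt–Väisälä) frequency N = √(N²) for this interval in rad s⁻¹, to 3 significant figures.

Δρ = 1026.360 − 1025.081 = 1.279 kg m⁻³ over Δz = 130 − 72 = 58 m.
N² = (9.8/1025) × (1.279/58) = 2.1084 × 10⁻⁴ s⁻².
N = √(2.1084 × 10⁻⁴) = 0.014520 rad s⁻¹ ≈ 0.0145 rad s⁻¹.
A positive N² confirms static stability across the interval.

0.0145 rad s⁻¹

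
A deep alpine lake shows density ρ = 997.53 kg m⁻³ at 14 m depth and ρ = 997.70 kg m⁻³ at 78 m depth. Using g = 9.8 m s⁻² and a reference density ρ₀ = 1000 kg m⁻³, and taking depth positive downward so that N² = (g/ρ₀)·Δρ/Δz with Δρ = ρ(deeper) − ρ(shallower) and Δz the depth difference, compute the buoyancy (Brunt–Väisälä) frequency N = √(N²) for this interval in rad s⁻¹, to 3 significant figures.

Δρ = 997.70 − 997.53 = 0.17 kg m⁻³ over Δz = 78 − 14 = 64 m.
N² = (9.8/1000) × (0.17/64) = 2.6031 × 10⁻⁵ s⁻².
N = √(2.6031 × 10⁻⁵) = 5.1021 × 10⁻³ rad s⁻¹ ≈ 5.10 × 10⁻³ rad s⁻¹.

5.10 × 10⁻³ rad s⁻¹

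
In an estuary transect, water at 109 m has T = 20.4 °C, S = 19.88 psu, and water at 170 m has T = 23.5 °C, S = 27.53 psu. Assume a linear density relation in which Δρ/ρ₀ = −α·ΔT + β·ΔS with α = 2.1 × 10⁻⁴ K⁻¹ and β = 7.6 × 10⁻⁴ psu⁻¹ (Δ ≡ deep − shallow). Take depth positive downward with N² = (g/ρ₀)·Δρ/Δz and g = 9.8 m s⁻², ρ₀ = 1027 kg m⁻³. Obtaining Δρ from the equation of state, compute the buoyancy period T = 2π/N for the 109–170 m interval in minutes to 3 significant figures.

3.64 min

ΔT = +3.1 K, ΔS = +7.65 psu (deep − shallow).
Δρ/ρ₀ = −αΔT + βΔS = -6.51 × 10⁻⁴ + 5.814 × 10⁻³ = 5.163 × 10⁻³, so Δρ ≈ 5.302 kg m⁻³.
N² = (g/ρ₀)·Δρ/Δz = g·(Δρ/ρ₀)/Δz = 9.8 × 5.163 × 10⁻³ / 61 = 8.2947 × 10⁻⁴ s⁻².
N = √(8.2947 × 10⁻⁴) = 0.028801 rad s⁻¹ → T = 2π/N = 218.16 s = 3.6360 min ≈ 3.64 min.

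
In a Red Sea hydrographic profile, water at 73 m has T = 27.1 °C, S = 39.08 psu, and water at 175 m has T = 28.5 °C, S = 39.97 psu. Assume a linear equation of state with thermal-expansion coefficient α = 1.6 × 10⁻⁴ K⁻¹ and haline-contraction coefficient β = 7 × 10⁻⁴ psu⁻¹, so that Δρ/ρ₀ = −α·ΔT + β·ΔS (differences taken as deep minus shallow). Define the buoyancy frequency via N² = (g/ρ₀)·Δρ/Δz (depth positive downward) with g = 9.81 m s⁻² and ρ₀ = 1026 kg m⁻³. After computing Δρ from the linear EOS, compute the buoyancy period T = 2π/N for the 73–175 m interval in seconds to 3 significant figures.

ΔT = +1.4 K, ΔS = +0.89 psu (deep − shallow).
Δρ/ρ₀ = −αΔT + βΔS = -2.24 × 10⁻⁴ + 6.23 × 10⁻⁴ = 3.99 × 10⁻⁴, so Δρ ≈ 0.4094 kg m⁻³.
N² = (g/ρ₀)·Δρ/Δz = g·(Δρ/ρ₀)/Δz = 9.81 × 3.99 × 10⁻⁴ / 102 = 3.8374 × 10⁻⁵ s⁻².
N = √(3.8374 × 10⁻⁵) = 6.1947 × 10⁻³ rad s⁻¹ → T = 2π/N = 1.0143 × 10³ s ≈ 1.01 × 10³ s.

1.01 × 10³ s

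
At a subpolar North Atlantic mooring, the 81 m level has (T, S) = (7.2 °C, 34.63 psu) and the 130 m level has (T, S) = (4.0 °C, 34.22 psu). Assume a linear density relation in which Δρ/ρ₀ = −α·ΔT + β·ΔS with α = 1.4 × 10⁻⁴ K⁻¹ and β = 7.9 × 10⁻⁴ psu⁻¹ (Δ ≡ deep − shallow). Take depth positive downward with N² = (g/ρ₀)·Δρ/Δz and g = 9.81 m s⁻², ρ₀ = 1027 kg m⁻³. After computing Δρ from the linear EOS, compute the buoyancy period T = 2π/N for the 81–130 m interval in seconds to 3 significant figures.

ΔT = -3.2 K, ΔS = -0.41 psu (deep − shallow).
Δρ/ρ₀ = −αΔT + βΔS = 4.48 × 10⁻⁴ − 3.239 × 10⁻⁴ = 1.241 × 10⁻⁴, so Δρ ≈ 0.1275 kg m⁻³.
N² = (g/ρ₀)·Δρ/Δz = g·(Δρ/ρ₀)/Δz = 9.81 × 1.241 × 10⁻⁴ / 49 = 2.4845 × 10⁻⁵ s⁻².
N = √(2.4845 × 10⁻⁵) = 4.9845 × 10⁻³ rad s⁻¹ → T = 2π/N = 1.2605 × 10³ s ≈ 1.26 × 10³ s.

1.26 × 10³ s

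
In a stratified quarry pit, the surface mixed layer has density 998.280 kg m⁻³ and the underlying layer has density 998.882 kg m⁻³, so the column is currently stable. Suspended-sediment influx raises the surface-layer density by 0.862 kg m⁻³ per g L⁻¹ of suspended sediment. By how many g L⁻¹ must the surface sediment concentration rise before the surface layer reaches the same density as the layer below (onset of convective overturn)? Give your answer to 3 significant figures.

Density deficit of the surface layer: 998.882 − 998.280 = 0.602 kg m⁻³.
Required change = 0.602 / 0.862 = 0.698 g L⁻¹.

0.698 g L⁻¹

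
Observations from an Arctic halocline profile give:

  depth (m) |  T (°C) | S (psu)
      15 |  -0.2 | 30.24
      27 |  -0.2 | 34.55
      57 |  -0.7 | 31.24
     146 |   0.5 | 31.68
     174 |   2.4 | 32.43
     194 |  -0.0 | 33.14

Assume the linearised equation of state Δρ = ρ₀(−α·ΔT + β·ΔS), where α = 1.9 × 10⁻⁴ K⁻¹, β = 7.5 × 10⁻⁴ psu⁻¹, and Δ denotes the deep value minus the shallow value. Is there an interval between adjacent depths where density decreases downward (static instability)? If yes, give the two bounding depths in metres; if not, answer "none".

Evaluate Δρ/ρ₀ = −αΔT + βΔS across each adjacent pair:
  15–27 m: −αΔT+βΔS = −(1.9 × 10⁻⁴)(+0.0)+(7.5 × 10⁻⁴)(+4.31) = 3.2 × 10⁻³ → stable
  27–57 m: −αΔT+βΔS = −(1.9 × 10⁻⁴)(-0.5)+(7.5 × 10⁻⁴)(-3.31) = -2.4 × 10⁻³ → UNSTABLE
  57–146 m: −αΔT+βΔS = −(1.9 × 10⁻⁴)(+1.2)+(7.5 × 10⁻⁴)(+0.44) = 1.0 × 10⁻⁴ → stable
  146–174 m: −αΔT+βΔS = −(1.9 × 10⁻⁴)(+1.9)+(7.5 × 10⁻⁴)(+0.75) = 2.0 × 10⁻⁴ → stable
  174–194 m: −αΔT+βΔS = −(1.9 × 10⁻⁴)(-2.4)+(7.5 × 10⁻⁴)(+0.71) = 9.9 × 10⁻⁴ → stable
The 27–57 m interval has Δρ < 0: lighter water underlies denser water.

27–57 m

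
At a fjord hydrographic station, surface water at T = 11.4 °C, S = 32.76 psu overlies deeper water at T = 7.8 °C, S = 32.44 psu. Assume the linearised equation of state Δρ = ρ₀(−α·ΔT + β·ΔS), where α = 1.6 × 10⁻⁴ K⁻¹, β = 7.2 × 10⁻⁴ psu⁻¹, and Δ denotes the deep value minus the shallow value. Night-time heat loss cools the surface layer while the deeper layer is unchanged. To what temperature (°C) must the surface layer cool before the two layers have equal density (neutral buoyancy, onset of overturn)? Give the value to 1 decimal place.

Neutral buoyancy requires Δρ = 0, i.e. −α(T_deep − T_surf′) + β(S_deep − S_surf) = 0.
T_surf′ = T_deep − (β/α)·ΔS = 7.8 − (7.2 × 10⁻⁴/1.6 × 10⁻⁴)·(-0.32) = 9.240 °C.
Cooling required: 11.4 − (9.240) = 2.160 °C.

9.2 °C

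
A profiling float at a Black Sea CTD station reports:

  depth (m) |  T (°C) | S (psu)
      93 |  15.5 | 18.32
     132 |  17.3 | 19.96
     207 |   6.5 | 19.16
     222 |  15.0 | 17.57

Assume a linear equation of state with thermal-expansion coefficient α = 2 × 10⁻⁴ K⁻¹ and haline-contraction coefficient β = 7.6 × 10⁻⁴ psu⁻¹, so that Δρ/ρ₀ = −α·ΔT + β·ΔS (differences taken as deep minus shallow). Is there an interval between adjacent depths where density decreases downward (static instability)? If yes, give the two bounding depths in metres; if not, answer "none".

Evaluate Δρ/ρ₀ = −αΔT + βΔS across each adjacent pair:
  93–132 m: −αΔT+βΔS = −(2 × 10⁻⁴)(+1.8)+(7.6 × 10⁻⁴)(+1.64) = 8.9 × 10⁻⁴ → stable
  132–207 m: −αΔT+βΔS = −(2 × 10⁻⁴)(-10.8)+(7.6 × 10⁻⁴)(-0.80) = 1.6 × 10⁻³ → stable
  207–222 m: −αΔT+βΔS = −(2 × 10⁻⁴)(+8.5)+(7.6 × 10⁻⁴)(-1.59) = -2.9 × 10⁻³ → UNSTABLE
The 207–222 m interval has Δρ < 0: lighter water underlies denser water.

207–222 m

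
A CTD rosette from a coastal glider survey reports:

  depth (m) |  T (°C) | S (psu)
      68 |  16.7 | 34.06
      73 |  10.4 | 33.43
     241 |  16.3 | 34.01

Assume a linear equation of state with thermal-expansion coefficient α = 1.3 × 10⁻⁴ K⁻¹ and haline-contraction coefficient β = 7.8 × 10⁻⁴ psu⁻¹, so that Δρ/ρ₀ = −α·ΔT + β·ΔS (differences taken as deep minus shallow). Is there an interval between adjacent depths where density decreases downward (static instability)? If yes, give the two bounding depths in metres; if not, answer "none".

73–241 m

Evaluate Δρ/ρ₀ = −αΔT + βΔS across each adjacent pair:
  68–73 m: −αΔT+βΔS = −(1.3 × 10⁻⁴)(-6.3)+(7.8 × 10⁻⁴)(-0.63) = 3.3 × 10⁻⁴ → stable
  73–241 m: −αΔT+βΔS = −(1.3 × 10⁻⁴)(+5.9)+(7.8 × 10⁻⁴)(+0.58) = -3.1 × 10⁻⁴ → UNSTABLE
The 73–241 m interval has Δρ < 0: lighter water underlies denser water.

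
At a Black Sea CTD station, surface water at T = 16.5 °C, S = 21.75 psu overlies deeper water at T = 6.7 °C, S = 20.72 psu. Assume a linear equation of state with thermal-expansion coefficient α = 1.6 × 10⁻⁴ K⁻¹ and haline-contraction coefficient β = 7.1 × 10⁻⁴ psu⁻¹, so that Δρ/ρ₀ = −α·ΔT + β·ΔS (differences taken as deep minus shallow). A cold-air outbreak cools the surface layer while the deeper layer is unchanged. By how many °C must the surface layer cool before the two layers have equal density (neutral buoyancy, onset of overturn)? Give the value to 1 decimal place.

5.2 °C

Neutral buoyancy requires Δρ = 0, i.e. −α(T_deep − T_surf′) + β(S_deep − S_surf) = 0.
T_surf′ = T_deep − (β/α)·ΔS = 6.7 − (7.1 × 10⁻⁴/1.6 × 10⁻⁴)·(-1.03) = 11.271 °C.
Cooling required: 16.5 − (11.271) = 5.229 °C.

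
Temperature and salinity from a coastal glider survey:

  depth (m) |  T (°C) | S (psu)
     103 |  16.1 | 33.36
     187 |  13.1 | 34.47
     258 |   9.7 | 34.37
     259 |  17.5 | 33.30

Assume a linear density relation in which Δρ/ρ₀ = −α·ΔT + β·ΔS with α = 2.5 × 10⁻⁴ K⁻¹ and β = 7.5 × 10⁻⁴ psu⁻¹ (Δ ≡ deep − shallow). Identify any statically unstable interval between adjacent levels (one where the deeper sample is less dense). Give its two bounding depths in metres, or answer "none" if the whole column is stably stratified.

258–259 m

Evaluate Δρ/ρ₀ = −αΔT + βΔS across each adjacent pair:
  103–187 m: −αΔT+βΔS = −(2.5 × 10⁻⁴)(-3.0)+(7.5 × 10⁻⁴)(+1.11) = 1.6 × 10⁻³ → stable
  187–258 m: −αΔT+βΔS = −(2.5 × 10⁻⁴)(-3.4)+(7.5 × 10⁻⁴)(-0.10) = 7.7 × 10⁻⁴ → stable
  258–259 m: −αΔT+βΔS = −(2.5 × 10⁻⁴)(+7.8)+(7.5 × 10⁻⁴)(-1.07) = -2.8 × 10⁻³ → UNSTABLE
The 258–259 m interval has Δρ < 0: lighter water underlies denser water.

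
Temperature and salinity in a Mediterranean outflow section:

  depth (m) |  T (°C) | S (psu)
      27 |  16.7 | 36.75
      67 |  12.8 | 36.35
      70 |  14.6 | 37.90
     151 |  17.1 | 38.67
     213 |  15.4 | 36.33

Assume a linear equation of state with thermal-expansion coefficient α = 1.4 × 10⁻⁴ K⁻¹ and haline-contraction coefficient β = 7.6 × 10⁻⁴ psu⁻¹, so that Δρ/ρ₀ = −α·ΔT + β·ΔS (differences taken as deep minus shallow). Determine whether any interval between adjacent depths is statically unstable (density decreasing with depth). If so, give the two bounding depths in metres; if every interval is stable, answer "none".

151–213 m

Evaluate Δρ/ρ₀ = −αΔT + βΔS across each adjacent pair:
  27–67 m: −αΔT+βΔS = −(1.4 × 10⁻⁴)(-3.9)+(7.6 × 10⁻⁴)(-0.40) = 2.4 × 10⁻⁴ → stable
  67–70 m: −αΔT+βΔS = −(1.4 × 10⁻⁴)(+1.8)+(7.6 × 10⁻⁴)(+1.55) = 9.3 × 10⁻⁴ → stable
  70–151 m: −αΔT+βΔS = −(1.4 × 10⁻⁴)(+2.5)+(7.6 × 10⁻⁴)(+0.77) = 2.4 × 10⁻⁴ → stable
  151–213 m: −αΔT+βΔS = −(1.4 × 10⁻⁴)(-1.7)+(7.6 × 10⁻⁴)(-2.34) = -1.5 × 10⁻³ → UNSTABLE
The 151–213 m interval has Δρ < 0: lighter water underlies denser water.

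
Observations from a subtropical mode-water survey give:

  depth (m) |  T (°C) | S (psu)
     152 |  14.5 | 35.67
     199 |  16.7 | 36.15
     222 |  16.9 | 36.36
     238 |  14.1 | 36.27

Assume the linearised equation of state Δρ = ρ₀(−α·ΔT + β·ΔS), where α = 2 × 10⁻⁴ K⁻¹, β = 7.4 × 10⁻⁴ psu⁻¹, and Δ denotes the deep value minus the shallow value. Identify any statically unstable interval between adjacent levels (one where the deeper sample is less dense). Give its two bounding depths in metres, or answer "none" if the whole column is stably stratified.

152–199 m

Evaluate Δρ/ρ₀ = −αΔT + βΔS across each adjacent pair:
  152–199 m: −αΔT+βΔS = −(2 × 10⁻⁴)(+2.2)+(7.4 × 10⁻⁴)(+0.48) = -8.5 × 10⁻⁵ → UNSTABLE
  199–222 m: −αΔT+βΔS = −(2 × 10⁻⁴)(+0.2)+(7.4 × 10⁻⁴)(+0.21) = 1.2 × 10⁻⁴ → stable
  222–238 m: −αΔT+βΔS = −(2 × 10⁻⁴)(-2.8)+(7.4 × 10⁻⁴)(-0.09) = 4.9 × 10⁻⁴ → stable
The 152–199 m interval has Δρ < 0: lighter water underlies denser water.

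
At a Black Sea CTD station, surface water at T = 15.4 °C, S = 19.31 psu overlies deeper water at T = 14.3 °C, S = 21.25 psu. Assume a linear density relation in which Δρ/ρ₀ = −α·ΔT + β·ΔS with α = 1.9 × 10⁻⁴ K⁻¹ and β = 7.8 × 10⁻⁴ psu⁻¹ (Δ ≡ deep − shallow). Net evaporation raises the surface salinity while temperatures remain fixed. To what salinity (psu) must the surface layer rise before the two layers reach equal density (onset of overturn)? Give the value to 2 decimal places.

21.52 psu

Neutral buoyancy requires −α(T_deep − T_surf) + β(S_deep − S_surf′) = 0.
S_surf′ = S_deep − (α/β)·ΔT = 21.25 − (1.9 × 10⁻⁴/7.8 × 10⁻⁴)·(-1.1) = 21.5179 psu.
Increase required: 21.5179 − 19.31 = 2.2079 psu.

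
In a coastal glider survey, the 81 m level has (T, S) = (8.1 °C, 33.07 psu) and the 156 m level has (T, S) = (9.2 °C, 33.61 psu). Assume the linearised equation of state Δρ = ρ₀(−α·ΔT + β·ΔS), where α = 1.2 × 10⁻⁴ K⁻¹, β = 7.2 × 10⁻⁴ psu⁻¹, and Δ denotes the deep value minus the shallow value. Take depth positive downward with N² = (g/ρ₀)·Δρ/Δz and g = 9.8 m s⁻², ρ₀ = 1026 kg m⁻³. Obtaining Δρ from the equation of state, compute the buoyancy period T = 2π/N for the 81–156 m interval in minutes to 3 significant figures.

ΔT = +1.1 K, ΔS = +0.54 psu (deep − shallow).
Δρ/ρ₀ = −αΔT + βΔS = -1.32 × 10⁻⁴ + 3.888 × 10⁻⁴ = 2.568 × 10⁻⁴, so Δρ ≈ 0.2635 kg m⁻³.
N² = (g/ρ₀)·Δρ/Δz = g·(Δρ/ρ₀)/Δz = 9.8 × 2.568 × 10⁻⁴ / 75 = 3.3555 × 10⁻⁵ s⁻².
N = √(3.3555 × 10⁻⁵) = 5.7927 × 10⁻³ rad s⁻¹ → T = 2π/N = 1.0847 × 10³ s = 18.078 min ≈ 18.1 min.

18.1 min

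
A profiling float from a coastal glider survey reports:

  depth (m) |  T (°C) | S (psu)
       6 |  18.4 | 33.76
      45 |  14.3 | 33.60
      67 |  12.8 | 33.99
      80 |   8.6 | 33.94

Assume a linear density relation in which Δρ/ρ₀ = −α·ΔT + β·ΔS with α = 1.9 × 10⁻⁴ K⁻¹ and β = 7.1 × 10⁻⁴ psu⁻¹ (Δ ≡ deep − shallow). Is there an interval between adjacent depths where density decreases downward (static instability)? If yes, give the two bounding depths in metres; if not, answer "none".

none

Evaluate Δρ/ρ₀ = −αΔT + βΔS across each adjacent pair:
  6–45 m: −αΔT+βΔS = −(1.9 × 10⁻⁴)(-4.1)+(7.1 × 10⁻⁴)(-0.16) = 6.7 × 10⁻⁴ → stable
  45–67 m: −αΔT+βΔS = −(1.9 × 10⁻⁴)(-1.5)+(7.1 × 10⁻⁴)(+0.39) = 5.6 × 10⁻⁴ → stable
  67–80 m: −αΔT+βΔS = −(1.9 × 10⁻⁴)(-4.2)+(7.1 × 10⁻⁴)(-0.05) = 7.6 × 10⁻⁴ → stable
Every interval has Δρ > 0: the column is stably stratified throughout.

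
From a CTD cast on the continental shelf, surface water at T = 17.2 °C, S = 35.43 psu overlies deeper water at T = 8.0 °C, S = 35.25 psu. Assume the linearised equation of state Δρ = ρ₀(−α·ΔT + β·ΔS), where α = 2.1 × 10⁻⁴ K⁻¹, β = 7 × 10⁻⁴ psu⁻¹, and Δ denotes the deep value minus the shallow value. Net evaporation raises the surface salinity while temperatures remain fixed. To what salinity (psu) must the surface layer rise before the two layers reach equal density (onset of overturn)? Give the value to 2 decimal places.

Neutral buoyancy requires −α(T_deep − T_surf) + β(S_deep − S_surf′) = 0.
S_surf′ = S_deep − (α/β)·ΔT = 35.25 − (2.1 × 10⁻⁴/7 × 10⁻⁴)·(-9.2) = 38.0100 psu.
Increase required: 38.0100 − 35.43 = 2.5800 psu.

38.01 psu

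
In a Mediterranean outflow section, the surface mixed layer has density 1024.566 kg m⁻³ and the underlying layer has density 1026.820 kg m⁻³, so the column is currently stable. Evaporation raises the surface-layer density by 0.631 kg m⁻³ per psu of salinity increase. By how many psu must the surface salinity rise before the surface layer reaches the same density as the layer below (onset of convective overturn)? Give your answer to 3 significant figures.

3.57 psu

Density deficit of the surface layer: 1026.820 − 1024.566 = 2.254 kg m⁻³.
Required change = 2.254 / 0.631 = 3.57 psu.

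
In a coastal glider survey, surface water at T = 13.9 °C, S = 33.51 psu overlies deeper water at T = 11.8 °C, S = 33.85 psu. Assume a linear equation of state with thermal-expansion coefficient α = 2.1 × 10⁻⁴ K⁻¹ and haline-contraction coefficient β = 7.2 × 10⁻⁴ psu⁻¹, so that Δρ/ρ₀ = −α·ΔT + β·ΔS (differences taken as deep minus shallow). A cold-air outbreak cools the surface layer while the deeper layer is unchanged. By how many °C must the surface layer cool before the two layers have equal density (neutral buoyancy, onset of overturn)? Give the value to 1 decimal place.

3.3 °C

Neutral buoyancy requires Δρ = 0, i.e. −α(T_deep − T_surf′) + β(S_deep − S_surf) = 0.
T_surf′ = T_deep − (β/α)·ΔS = 11.8 − (7.2 × 10⁻⁴/2.1 × 10⁻⁴)·(+0.34) = 10.634 °C.
Cooling required: 13.9 − (10.634) = 3.266 °C.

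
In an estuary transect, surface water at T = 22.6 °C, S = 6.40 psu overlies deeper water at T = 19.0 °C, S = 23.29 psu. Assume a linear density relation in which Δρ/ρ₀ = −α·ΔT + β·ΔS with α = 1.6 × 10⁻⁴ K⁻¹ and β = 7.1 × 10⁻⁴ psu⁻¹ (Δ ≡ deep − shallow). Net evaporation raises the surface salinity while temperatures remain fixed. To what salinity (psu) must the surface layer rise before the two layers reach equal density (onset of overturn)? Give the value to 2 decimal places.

Neutral buoyancy requires −α(T_deep − T_surf) + β(S_deep − S_surf′) = 0.
S_surf′ = S_deep − (α/β)·ΔT = 23.29 − (1.6 × 10⁻⁴/7.1 × 10⁻⁴)·(-3.6) = 24.1013 psu.
Increase required: 24.1013 − 6.40 = 17.7013 psu.

24.10 psu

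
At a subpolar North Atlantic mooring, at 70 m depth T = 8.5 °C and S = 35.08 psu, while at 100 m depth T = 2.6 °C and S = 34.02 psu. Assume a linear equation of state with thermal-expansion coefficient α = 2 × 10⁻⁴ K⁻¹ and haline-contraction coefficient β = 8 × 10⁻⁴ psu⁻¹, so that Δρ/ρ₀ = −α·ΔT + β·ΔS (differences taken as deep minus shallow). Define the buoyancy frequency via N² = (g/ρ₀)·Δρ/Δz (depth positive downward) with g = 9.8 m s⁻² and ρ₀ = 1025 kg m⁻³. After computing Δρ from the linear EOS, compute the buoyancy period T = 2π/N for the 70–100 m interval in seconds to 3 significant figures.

ΔT = -5.9 K, ΔS = -1.06 psu (deep − shallow).
Δρ/ρ₀ = −αΔT + βΔS = 1.18 × 10⁻³ − 8.48 × 10⁻⁴ = 3.32 × 10⁻⁴, so Δρ ≈ 0.3403 kg m⁻³.
N² = (g/ρ₀)·Δρ/Δz = g·(Δρ/ρ₀)/Δz = 9.8 × 3.32 × 10⁻⁴ / 30 = 1.0845 × 10⁻⁴ s⁻².
N = √(1.0845 × 10⁻⁴) = 0.010414 rad s⁻¹ → T = 2π/N = 603.34 s ≈ 603 s.

603 s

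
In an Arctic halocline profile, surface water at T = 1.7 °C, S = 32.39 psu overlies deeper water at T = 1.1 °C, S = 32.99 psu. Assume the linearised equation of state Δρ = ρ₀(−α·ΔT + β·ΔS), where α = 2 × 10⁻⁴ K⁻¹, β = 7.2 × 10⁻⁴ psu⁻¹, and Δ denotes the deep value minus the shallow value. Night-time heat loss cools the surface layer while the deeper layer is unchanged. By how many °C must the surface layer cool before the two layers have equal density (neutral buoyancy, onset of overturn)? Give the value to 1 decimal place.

Neutral buoyancy requires Δρ = 0, i.e. −α(T_deep − T_surf′) + β(S_deep − S_surf) = 0.
T_surf′ = T_deep − (β/α)·ΔS = 1.1 − (7.2 × 10⁻⁴/2 × 10⁻⁴)·(+0.60) = -1.060 °C.
Cooling required: 1.7 − (-1.060) = 2.760 °C.

2.8 °C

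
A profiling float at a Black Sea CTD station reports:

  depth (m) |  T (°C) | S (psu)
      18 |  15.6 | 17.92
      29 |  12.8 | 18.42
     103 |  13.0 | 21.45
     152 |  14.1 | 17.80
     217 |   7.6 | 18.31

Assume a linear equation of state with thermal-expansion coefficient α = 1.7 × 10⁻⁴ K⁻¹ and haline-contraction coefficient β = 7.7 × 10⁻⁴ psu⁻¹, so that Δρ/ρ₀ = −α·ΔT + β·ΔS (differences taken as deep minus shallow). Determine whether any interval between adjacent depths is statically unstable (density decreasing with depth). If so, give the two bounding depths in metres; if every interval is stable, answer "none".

Evaluate Δρ/ρ₀ = −αΔT + βΔS across each adjacent pair:
  18–29 m: −αΔT+βΔS = −(1.7 × 10⁻⁴)(-2.8)+(7.7 × 10⁻⁴)(+0.50) = 8.6 × 10⁻⁴ → stable
  29–103 m: −αΔT+βΔS = −(1.7 × 10⁻⁴)(+0.2)+(7.7 × 10⁻⁴)(+3.03) = 2.3 × 10⁻³ → stable
  103–152 m: −αΔT+βΔS = −(1.7 × 10⁻⁴)(+1.1)+(7.7 × 10⁻⁴)(-3.65) = -3.0 × 10⁻³ → UNSTABLE
  152–217 m: −αΔT+βΔS = −(1.7 × 10⁻⁴)(-6.5)+(7.7 × 10⁻⁴)(+0.51) = 1.5 × 10⁻³ → stable
The 103–152 m interval has Δρ < 0: lighter water underlies denser water.

103–152 m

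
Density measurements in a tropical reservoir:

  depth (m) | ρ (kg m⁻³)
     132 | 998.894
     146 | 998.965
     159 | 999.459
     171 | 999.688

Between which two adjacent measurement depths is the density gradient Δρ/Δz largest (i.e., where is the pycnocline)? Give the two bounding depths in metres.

146–159 m

Compute the density gradient over each adjacent pair:
  132–146 m: Δρ/Δz = 0.071/14 = 5.1 × 10⁻³ kg m⁻⁴
  146–159 m: Δρ/Δz = 0.494/13 = 0.038 kg m⁻⁴
  159–171 m: Δρ/Δz = 0.229/12 = 0.019 kg m⁻⁴
The largest gradient is in the 146–159 m interval — the pycnocline.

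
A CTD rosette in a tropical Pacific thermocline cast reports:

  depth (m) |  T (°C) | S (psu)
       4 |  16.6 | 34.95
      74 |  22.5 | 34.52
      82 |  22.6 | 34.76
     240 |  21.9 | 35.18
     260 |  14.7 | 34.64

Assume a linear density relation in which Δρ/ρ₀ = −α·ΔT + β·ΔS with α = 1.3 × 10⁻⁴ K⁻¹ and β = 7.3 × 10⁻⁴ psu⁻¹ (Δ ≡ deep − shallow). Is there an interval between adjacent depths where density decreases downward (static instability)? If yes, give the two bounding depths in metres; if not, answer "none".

Evaluate Δρ/ρ₀ = −αΔT + βΔS across each adjacent pair:
  4–74 m: −αΔT+βΔS = −(1.3 × 10⁻⁴)(+5.9)+(7.3 × 10⁻⁴)(-0.43) = -1.1 × 10⁻³ → UNSTABLE
  74–82 m: −αΔT+βΔS = −(1.3 × 10⁻⁴)(+0.1)+(7.3 × 10⁻⁴)(+0.24) = 1.6 × 10⁻⁴ → stable
  82–240 m: −αΔT+βΔS = −(1.3 × 10⁻⁴)(-0.7)+(7.3 × 10⁻⁴)(+0.42) = 4.0 × 10⁻⁴ → stable
  240–260 m: −αΔT+βΔS = −(1.3 × 10⁻⁴)(-7.2)+(7.3 × 10⁻⁴)(-0.54) = 5.4 × 10⁻⁴ → stable
The 4–74 m interval has Δρ < 0: lighter water underlies denser water.

4–74 m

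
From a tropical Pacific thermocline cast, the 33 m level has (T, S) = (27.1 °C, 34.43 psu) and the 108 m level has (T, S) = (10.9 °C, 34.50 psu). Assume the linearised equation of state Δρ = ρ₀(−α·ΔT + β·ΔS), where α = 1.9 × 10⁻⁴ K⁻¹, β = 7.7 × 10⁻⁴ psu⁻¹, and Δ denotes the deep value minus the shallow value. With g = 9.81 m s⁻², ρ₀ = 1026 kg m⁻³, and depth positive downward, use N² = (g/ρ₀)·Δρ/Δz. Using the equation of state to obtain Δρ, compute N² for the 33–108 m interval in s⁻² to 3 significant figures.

4.10 × 10⁻⁴ s⁻²

ΔT = -16.2 K, ΔS = +0.07 psu (deep − shallow).
Δρ/ρ₀ = −αΔT + βΔS = 3.078 × 10⁻³ + 5.39 × 10⁻⁵ = 3.1319 × 10⁻³, so Δρ ≈ 3.213 kg m⁻³.
N² = (g/ρ₀)·Δρ/Δz = g·(Δρ/ρ₀)/Δz = 9.81 × 3.1319 × 10⁻³ / 75 = 4.0965 × 10⁻⁴ s⁻² ≈ 4.10 × 10⁻⁴ s⁻².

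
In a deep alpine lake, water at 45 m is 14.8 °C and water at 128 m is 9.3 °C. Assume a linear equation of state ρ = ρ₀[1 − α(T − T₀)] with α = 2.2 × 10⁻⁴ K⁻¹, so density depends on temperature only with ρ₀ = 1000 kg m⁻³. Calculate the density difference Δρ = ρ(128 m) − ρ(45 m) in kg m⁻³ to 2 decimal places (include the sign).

ΔT = -5.5 K, Δρ/ρ₀ = −αΔT = 1.21 × 10⁻³.
Δρ = 1000 × (1.21 × 10⁻³) = +1.21 kg m⁻³.
Positive Δρ: denser below, stable.

+1.21 kg m⁻³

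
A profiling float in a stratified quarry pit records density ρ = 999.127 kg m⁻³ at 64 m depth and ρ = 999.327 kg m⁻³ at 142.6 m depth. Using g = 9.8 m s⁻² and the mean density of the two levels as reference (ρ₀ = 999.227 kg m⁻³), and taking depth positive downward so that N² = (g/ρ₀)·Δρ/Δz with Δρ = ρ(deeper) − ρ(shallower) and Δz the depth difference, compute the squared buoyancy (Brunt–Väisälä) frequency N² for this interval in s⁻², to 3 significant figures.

2.50 × 10⁻⁵ s⁻²

Δρ = 999.327 − 999.127 = 0.200 kg m⁻³ over Δz = 142.6 − 64 = 78.6 m.
N² = (9.8/999.227) × (0.200/78.6) = 2.4956 × 10⁻⁵ s⁻² ≈ 2.50 × 10⁻⁵ s⁻².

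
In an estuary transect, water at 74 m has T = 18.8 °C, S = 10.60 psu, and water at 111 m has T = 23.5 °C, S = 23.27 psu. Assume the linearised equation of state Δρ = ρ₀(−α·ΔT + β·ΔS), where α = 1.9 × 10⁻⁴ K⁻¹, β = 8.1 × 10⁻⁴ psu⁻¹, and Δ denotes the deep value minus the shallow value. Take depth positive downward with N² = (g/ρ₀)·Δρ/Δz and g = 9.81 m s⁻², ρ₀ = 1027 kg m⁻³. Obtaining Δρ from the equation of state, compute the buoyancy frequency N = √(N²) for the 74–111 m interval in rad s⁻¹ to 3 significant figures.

0.0498 rad s⁻¹

ΔT = +4.7 K, ΔS = +12.67 psu (deep − shallow).
Δρ/ρ₀ = −αΔT + βΔS = -8.93 × 10⁻⁴ + 0.0102627 = 9.3697 × 10⁻³, so Δρ ≈ 9.623 kg m⁻³.
N² = (g/ρ₀)·Δρ/Δz = g·(Δρ/ρ₀)/Δz = 9.81 × 9.3697 × 10⁻³ / 37 = 2.4842 × 10⁻³ s⁻².
N = √(2.4842 × 10⁻³) = 0.049842 rad s⁻¹ ≈ 0.0498 rad s⁻¹.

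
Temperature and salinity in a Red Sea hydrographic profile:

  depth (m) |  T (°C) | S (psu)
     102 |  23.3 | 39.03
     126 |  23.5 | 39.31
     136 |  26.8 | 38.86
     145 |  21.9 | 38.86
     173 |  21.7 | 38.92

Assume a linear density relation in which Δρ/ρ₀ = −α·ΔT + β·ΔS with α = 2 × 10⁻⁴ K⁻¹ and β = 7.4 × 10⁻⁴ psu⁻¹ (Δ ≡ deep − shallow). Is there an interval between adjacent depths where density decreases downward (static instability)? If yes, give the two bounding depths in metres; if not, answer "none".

126–136 m

Evaluate Δρ/ρ₀ = −αΔT + βΔS across each adjacent pair:
  102–126 m: −αΔT+βΔS = −(2 × 10⁻⁴)(+0.2)+(7.4 × 10⁻⁴)(+0.28) = 1.7 × 10⁻⁴ → stable
  126–136 m: −αΔT+βΔS = −(2 × 10⁻⁴)(+3.3)+(7.4 × 10⁻⁴)(-0.45) = -9.9 × 10⁻⁴ → UNSTABLE
  136–145 m: −αΔT+βΔS = −(2 × 10⁻⁴)(-4.9)+(7.4 × 10⁻⁴)(+0.00) = 9.8 × 10⁻⁴ → stable
  145–173 m: −αΔT+βΔS = −(2 × 10⁻⁴)(-0.2)+(7.4 × 10⁻⁴)(+0.06) = 8.4 × 10⁻⁵ → stable
The 126–136 m interval has Δρ < 0: lighter water underlies denser water.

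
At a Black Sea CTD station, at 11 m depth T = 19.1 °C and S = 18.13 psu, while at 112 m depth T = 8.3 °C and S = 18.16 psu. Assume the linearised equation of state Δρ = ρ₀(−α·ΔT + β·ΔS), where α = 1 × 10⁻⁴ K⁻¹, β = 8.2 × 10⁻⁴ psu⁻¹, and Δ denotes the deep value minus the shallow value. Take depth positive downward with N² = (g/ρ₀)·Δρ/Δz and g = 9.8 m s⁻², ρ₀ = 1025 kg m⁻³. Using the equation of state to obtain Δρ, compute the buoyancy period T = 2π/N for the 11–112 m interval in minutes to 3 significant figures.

ΔT = -10.8 K, ΔS = +0.03 psu (deep − shallow).
Δρ/ρ₀ = −αΔT + βΔS = 1.08 × 10⁻³ + 2.46 × 10⁻⁵ = 1.1046 × 10⁻³, so Δρ ≈ 1.132 kg m⁻³.
N² = (g/ρ₀)·Δρ/Δz = g·(Δρ/ρ₀)/Δz = 9.8 × 1.1046 × 10⁻³ / 101 = 1.0718 × 10⁻⁴ s⁻².
N = √(1.0718 × 10⁻⁴) = 0.010353 rad s⁻¹ → T = 2π/N = 606.90 s = 10.115 min ≈ 10.1 min.

10.1 min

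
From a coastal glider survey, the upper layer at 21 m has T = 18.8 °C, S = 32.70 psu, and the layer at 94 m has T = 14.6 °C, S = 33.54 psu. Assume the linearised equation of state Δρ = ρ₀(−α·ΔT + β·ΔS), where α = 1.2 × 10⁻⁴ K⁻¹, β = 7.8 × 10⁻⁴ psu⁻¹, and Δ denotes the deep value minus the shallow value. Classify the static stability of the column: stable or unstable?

ΔT = 14.6 − 18.8 = -4.2 K and ΔS = 33.54 − 32.70 = +0.84 psu (deep − shallow).
−αΔT = 5.04 × 10⁻⁴; βΔS = 6.552 × 10⁻⁴; sum Δρ/ρ₀ = 1.1592 × 10⁻³.
Δρ/ρ₀ > 0, so Δρ > 0: deeper water is denser → statically stable.

stable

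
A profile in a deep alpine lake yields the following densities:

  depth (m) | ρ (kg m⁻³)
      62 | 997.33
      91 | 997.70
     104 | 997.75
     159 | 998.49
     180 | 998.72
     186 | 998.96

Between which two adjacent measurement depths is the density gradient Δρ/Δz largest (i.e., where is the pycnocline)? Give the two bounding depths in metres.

Compute the density gradient over each adjacent pair:
  62–91 m: Δρ/Δz = 0.37/29 = 0.013 kg m⁻⁴
  91–104 m: Δρ/Δz = 0.05/13 = 3.8 × 10⁻³ kg m⁻⁴
  104–159 m: Δρ/Δz = 0.74/55 = 0.013 kg m⁻⁴
  159–180 m: Δρ/Δz = 0.23/21 = 0.011 kg m⁻⁴
  180–186 m: Δρ/Δz = 0.24/6 = 0.040 kg m⁻⁴
The largest gradient is in the 180–186 m interval — the pycnocline.

180–186 m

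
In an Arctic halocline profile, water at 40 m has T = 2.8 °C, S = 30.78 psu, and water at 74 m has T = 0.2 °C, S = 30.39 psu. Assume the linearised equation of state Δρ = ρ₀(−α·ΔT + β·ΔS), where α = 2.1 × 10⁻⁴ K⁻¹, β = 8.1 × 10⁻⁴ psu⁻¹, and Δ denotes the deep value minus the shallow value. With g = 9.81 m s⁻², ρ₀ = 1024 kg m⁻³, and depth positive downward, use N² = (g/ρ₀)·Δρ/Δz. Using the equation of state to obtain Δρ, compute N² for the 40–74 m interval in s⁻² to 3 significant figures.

6.64 × 10⁻⁵ s⁻²

ΔT = -2.6 K, ΔS = -0.39 psu (deep − shallow).
Δρ/ρ₀ = −αΔT + βΔS = 5.46 × 10⁻⁴ − 3.159 × 10⁻⁴ = 2.301 × 10⁻⁴, so Δρ ≈ 0.2356 kg m⁻³.
N² = (g/ρ₀)·Δρ/Δz = g·(Δρ/ρ₀)/Δz = 9.81 × 2.301 × 10⁻⁴ / 34 = 6.6391 × 10⁻⁵ s⁻² ≈ 6.64 × 10⁻⁵ s⁻².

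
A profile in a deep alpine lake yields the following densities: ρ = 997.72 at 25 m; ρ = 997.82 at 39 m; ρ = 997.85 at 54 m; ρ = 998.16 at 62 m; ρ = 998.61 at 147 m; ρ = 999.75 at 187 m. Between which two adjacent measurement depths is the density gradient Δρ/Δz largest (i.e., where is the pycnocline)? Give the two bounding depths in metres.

Compute the density gradient over each adjacent pair:
  25–39 m: Δρ/Δz = 0.10/14 = 7.1 × 10⁻³ kg m⁻⁴
  39–54 m: Δρ/Δz = 0.03/15 = 2.0 × 10⁻³ kg m⁻⁴
  54–62 m: Δρ/Δz = 0.31/8 = 0.039 kg m⁻⁴
  62–147 m: Δρ/Δz = 0.45/85 = 5.3 × 10⁻³ kg m⁻⁴
  147–187 m: Δρ/Δz = 1.14/40 = 0.028 kg m⁻⁴
The largest gradient is in the 54–62 m interval — the pycnocline.

54–62 m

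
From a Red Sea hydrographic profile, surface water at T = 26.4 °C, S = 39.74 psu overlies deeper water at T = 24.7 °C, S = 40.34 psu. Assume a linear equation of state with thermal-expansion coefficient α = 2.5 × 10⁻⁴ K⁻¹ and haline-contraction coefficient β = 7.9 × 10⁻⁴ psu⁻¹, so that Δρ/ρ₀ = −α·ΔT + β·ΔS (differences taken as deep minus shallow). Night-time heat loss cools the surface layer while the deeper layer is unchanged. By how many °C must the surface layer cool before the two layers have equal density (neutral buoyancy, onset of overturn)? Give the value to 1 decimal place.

3.6 °C

Neutral buoyancy requires Δρ = 0, i.e. −α(T_deep − T_surf′) + β(S_deep − S_surf) = 0.
T_surf′ = T_deep − (β/α)·ΔS = 24.7 − (7.9 × 10⁻⁴/2.5 × 10⁻⁴)·(+0.60) = 22.804 °C.
Cooling required: 26.4 − (22.804) = 3.596 °C.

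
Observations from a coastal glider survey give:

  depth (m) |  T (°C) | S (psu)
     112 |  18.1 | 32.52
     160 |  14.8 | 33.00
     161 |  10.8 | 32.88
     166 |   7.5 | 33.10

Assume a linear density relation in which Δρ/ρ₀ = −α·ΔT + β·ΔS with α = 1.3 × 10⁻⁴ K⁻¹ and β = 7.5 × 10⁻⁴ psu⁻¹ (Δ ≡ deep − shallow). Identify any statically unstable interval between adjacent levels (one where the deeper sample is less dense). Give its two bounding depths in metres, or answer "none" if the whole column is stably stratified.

none

Evaluate Δρ/ρ₀ = −αΔT + βΔS across each adjacent pair:
  112–160 m: −αΔT+βΔS = −(1.3 × 10⁻⁴)(-3.3)+(7.5 × 10⁻⁴)(+0.48) = 7.9 × 10⁻⁴ → stable
  160–161 m: −αΔT+βΔS = −(1.3 × 10⁻⁴)(-4.0)+(7.5 × 10⁻⁴)(-0.12) = 4.3 × 10⁻⁴ → stable
  161–166 m: −αΔT+βΔS = −(1.3 × 10⁻⁴)(-3.3)+(7.5 × 10⁻⁴)(+0.22) = 5.9 × 10⁻⁴ → stable
Every interval has Δρ > 0: the column is stably stratified throughout.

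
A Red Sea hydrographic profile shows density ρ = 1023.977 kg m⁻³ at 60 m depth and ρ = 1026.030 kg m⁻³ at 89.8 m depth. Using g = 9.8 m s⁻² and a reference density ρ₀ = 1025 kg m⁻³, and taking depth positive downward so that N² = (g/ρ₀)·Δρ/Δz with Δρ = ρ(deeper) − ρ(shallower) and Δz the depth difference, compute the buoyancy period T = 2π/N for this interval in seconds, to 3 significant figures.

Δρ = 1026.030 − 1023.977 = 2.053 kg m⁻³ over Δz = 89.8 − 60 = 29.8 m.
N² = (9.8/1025) × (2.053/29.8) = 6.5868 × 10⁻⁴ s⁻².
N = √(6.5868 × 10⁻⁴) = 0.025665 rad s⁻¹, so T = 2π/N = 244.82 s ≈ 245 s.

245 s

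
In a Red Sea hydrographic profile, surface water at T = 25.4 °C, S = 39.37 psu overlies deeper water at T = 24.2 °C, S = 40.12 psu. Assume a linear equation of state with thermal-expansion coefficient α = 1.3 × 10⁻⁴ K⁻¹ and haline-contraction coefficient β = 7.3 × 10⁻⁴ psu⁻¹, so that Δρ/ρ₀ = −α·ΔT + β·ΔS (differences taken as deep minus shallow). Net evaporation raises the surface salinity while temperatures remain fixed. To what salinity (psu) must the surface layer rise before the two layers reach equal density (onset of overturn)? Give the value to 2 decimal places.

40.33 psu

Neutral buoyancy requires −α(T_deep − T_surf) + β(S_deep − S_surf′) = 0.
S_surf′ = S_deep − (α/β)·ΔT = 40.12 − (1.3 × 10⁻⁴/7.3 × 10⁻⁴)·(-1.2) = 40.3337 psu.
Increase required: 40.3337 − 39.37 = 0.9637 psu.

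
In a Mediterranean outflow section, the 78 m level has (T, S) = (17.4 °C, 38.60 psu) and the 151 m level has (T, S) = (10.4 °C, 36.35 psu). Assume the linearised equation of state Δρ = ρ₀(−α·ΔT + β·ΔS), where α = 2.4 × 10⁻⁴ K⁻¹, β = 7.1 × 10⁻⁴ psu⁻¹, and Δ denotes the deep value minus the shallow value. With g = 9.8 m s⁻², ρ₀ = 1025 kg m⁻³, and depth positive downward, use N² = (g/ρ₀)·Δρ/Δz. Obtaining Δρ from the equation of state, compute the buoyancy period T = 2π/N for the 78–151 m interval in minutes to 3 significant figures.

31.5 min

ΔT = -7.0 K, ΔS = -2.25 psu (deep − shallow).
Δρ/ρ₀ = −αΔT + βΔS = 1.68 × 10⁻³ − 1.5975 × 10⁻³ = 8.25 × 10⁻⁵, so Δρ ≈ 0.08456 kg m⁻³.
N² = (g/ρ₀)·Δρ/Δz = g·(Δρ/ρ₀)/Δz = 9.8 × 8.25 × 10⁻⁵ / 73 = 1.1075 × 10⁻⁵ s⁻².
N = √(1.1075 × 10⁻⁵) = 3.3279 × 10⁻³ rad s⁻¹ → T = 2π/N = 1.8880 × 10³ s = 31.467 min ≈ 31.5 min.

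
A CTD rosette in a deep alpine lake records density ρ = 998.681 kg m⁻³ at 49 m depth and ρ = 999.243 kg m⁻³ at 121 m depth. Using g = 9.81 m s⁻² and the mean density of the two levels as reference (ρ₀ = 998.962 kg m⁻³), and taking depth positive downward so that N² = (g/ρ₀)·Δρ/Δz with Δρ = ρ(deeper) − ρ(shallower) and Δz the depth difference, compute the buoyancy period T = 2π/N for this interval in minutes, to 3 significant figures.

12.0 min

Δρ = 999.243 − 998.681 = 0.562 kg m⁻³ over Δz = 121 − 49 = 72 m.
N² = (9.81/998.962) × (0.562/72) = 7.6652 × 10⁻⁵ s⁻².
N = √(7.6652 × 10⁻⁵) = 8.7551 × 10⁻³ rad s⁻¹, so T = 2π/N = 717.66 s = 11.961 min ≈ 12.0 min.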